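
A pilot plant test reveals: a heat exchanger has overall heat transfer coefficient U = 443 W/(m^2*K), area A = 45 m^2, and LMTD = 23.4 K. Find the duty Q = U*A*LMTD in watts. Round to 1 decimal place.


Q = U * A * LMTD
Q = 443 * 45 * 23.4
Q = 466479.0 W


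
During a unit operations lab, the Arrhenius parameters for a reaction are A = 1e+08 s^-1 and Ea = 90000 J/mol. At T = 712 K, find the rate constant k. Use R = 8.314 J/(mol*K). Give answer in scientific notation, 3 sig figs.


k = A * exp(-Ea/(R*T))
k = 1e+08 * exp(-90000 / (8.314 * 712))
k = 1e+08 * exp(-15.203812)
k = 2.49e+01


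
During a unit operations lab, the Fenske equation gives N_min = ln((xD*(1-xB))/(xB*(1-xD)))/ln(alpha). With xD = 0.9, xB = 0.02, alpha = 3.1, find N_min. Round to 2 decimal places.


N_min = ln((xD*(1-xB))/(xB*(1-xD))) / ln(alpha)
Numerator inside ln: 0.882 / 0.002 = 441.0
ln(441.0) = 6.089045
ln(alpha) = ln(3.1) = 1.131402
N_min = 6.089045 / 1.131402 = 5.38


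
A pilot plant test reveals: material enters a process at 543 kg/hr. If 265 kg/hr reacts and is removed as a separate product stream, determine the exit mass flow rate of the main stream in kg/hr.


Steady-state mass balance on the main outlet: F_out = F_in - F_removed
F_out = 543 - 265
F_out = 278 kg/hr


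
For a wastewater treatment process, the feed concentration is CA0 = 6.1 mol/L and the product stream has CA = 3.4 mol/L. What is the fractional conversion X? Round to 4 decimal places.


X = (CA0 - CA) / CA0
X = (6.1 - 3.4) / 6.1
X = 2.7 / 6.1
X = 0.4426


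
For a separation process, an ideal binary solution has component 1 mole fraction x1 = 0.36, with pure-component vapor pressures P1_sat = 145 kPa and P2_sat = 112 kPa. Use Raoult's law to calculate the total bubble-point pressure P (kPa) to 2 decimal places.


P = x1*P1_sat + x2*P2_sat
x2 = 1 - x1 = 1 - 0.36 = 0.64
P = 0.36*145 + 0.64*112
P = 52.2 + 71.68
P = 123.88 kPa


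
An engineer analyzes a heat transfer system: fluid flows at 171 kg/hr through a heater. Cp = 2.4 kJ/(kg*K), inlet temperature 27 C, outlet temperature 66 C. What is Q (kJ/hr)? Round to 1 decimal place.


Q = m_dot * Cp * (T2 - T1)
Q = 171 * 2.4 * (66 - 27)
Q = 171 * 2.4 * 39
Q = 16005.6 kJ/hr


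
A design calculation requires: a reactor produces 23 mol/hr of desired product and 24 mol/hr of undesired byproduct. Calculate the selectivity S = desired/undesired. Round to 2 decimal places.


S = desired product rate / undesired product rate
S = 23 / 24
S = 0.96


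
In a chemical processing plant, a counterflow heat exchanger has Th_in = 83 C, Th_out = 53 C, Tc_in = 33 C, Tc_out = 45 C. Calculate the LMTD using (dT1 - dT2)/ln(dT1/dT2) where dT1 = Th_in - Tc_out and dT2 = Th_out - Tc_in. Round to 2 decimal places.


dT1 = Th_in - Tc_out = 83 - 45 = 38
dT2 = Th_out - Tc_in = 53 - 33 = 20
LMTD = (dT1 - dT2) / ln(dT1/dT2)
LMTD = (38 - 20) / ln(38/20)
LMTD = 28.04 K


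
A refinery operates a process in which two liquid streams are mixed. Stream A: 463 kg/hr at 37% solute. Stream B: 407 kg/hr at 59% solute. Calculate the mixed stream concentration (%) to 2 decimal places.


Mass balance on solute: F1*x1 + F2*x2 = F3*x3
F3 = F1 + F2 = 463 + 407 = 870 kg/hr
x3 = (F1*x1 + F2*x2)/F3
x3 = (463*0.37 + 407*0.59) / 870
x3 = 47.29%


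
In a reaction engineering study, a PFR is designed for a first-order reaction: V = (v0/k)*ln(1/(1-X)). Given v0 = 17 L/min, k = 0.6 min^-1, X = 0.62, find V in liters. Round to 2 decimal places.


V = (v0/k) * ln(1/(1-X))
V = (17/0.6) * ln(1/(1-0.62))
V = 28.333333 * ln(2.631579)
V = 28.333333 * 0.967584
V = 27.41 L


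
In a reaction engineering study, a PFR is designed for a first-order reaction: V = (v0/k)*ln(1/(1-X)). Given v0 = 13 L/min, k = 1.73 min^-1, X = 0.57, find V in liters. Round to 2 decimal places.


V = (v0/k) * ln(1/(1-X))
V = (13/1.73) * ln(1/(1-0.57))
V = 7.514451 * ln(2.325581)
V = 7.514451 * 0.84397
V = 6.34 L


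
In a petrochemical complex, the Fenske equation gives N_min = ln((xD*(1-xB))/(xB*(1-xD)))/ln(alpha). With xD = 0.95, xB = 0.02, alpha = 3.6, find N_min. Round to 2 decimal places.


N_min = ln((xD*(1-xB))/(xB*(1-xD))) / ln(alpha)
Numerator inside ln: 0.931 / 0.001 = 931.0
ln(931.0) = 6.836259
ln(alpha) = ln(3.6) = 1.280934
N_min = 6.836259 / 1.280934 = 5.34


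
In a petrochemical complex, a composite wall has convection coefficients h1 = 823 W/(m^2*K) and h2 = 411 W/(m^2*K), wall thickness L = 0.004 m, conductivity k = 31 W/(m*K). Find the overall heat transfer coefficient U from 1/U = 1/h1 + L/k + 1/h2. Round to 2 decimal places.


1/U = 1/h1 + L/k + 1/h2
1/U = 1/823 + 0.004/31 + 1/411
1/U = 0.0012150668 + 0.0001290323 + 0.00243309
1/U = 0.0037771891
U = 264.75 W/(m^2*K)


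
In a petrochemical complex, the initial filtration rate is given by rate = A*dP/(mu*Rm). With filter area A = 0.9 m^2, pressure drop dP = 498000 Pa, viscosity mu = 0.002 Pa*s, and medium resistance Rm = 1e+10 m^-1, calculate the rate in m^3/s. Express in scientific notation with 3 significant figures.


rate = A * dP / (mu * Rm)
rate = 0.9 * 498000 / (0.002 * 1e+10)
rate = 448200.0 / 2.000e+07
rate = 2.24e-02 m^3/s


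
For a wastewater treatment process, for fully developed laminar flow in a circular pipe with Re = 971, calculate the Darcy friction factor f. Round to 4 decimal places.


f = 64 / Re
f = 64 / 971
f = 0.0659


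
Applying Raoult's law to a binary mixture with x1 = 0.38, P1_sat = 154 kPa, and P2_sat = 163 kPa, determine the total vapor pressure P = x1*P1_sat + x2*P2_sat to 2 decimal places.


P = x1*P1_sat + x2*P2_sat
x2 = 1 - x1 = 1 - 0.38 = 0.62
P = 0.38*154 + 0.62*163
P = 58.52 + 101.06
P = 159.58 kPa


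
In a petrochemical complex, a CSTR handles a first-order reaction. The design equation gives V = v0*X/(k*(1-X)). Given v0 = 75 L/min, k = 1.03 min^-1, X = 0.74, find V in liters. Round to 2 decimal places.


V = v0 * X / (k * (1 - X))
V = 75 * 0.74 / (1.03 * (1 - 0.74))
V = 55.5 / (1.03 * 0.26)
V = 55.5 / 0.2678
V = 207.24 L


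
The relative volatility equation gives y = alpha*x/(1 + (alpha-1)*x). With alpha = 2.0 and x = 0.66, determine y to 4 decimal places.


y = alpha*x / (1 + (alpha-1)*x)
y = 2.0*0.66 / (1 + (2.0-1)*0.66)
y = 1.32 / (1 + 0.66)
y = 1.32 / 1.66
y = 0.7952


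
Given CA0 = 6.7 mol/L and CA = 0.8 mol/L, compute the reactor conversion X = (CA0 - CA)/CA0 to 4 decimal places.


X = (CA0 - CA) / CA0
X = (6.7 - 0.8) / 6.7
X = 5.9 / 6.7
X = 0.8806


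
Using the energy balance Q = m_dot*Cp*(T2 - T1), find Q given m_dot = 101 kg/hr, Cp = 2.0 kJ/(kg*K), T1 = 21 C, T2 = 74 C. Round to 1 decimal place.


Q = m_dot * Cp * (T2 - T1)
Q = 101 * 2.0 * (74 - 21)
Q = 101 * 2.0 * 53
Q = 10706.0 kJ/hr


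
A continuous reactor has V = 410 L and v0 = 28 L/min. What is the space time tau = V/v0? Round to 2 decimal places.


tau = V / v0
tau = 410 / 28
tau = 14.64 min


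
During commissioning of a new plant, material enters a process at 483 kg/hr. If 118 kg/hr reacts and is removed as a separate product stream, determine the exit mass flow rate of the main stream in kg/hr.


Steady-state mass balance on the main outlet: F_out = F_in - F_removed
F_out = 483 - 118
F_out = 365 kg/hr


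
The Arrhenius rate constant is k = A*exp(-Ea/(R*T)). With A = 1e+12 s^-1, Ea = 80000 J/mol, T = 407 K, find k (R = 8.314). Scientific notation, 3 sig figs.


k = A * exp(-Ea/(R*T))
k = 1e+12 * exp(-80000 / (8.314 * 407))
k = 1e+12 * exp(-23.642073)
k = 5.40e+01


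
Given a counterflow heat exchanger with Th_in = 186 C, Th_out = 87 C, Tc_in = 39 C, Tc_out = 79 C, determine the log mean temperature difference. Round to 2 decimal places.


dT1 = Th_in - Tc_out = 186 - 79 = 107
dT2 = Th_out - Tc_in = 87 - 39 = 48
LMTD = (dT1 - dT2) / ln(dT1/dT2)
LMTD = (107 - 48) / ln(107/48)
LMTD = 73.60 K


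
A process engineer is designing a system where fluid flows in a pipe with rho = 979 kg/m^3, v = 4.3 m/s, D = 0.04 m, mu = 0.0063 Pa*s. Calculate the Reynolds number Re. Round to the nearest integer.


Re = rho * v * D / mu
Re = 979 * 4.3 * 0.04 / 0.0063
Re = 168.388 / 0.0063
Re = 26728


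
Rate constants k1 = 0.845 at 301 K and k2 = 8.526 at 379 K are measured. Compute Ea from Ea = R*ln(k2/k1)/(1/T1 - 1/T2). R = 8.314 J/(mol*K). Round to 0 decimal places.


Ea = R * ln(k2/k1) / (1/T1 - 1/T2)
ln(k2/k1) = ln(8.526/0.845) = 2.311539
1/T1 - 1/T2 = 1/301 - 1/379 = 0.000683736709
Ea = 8.314 * 2.311539 / 0.000683736709
Ea = 28108 J/mol


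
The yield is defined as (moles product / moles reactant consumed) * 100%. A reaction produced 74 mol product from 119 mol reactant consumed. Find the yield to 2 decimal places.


Yield = (moles product / moles consumed) * 100%
Yield = (74 / 119) * 100
Yield = 0.6218 * 100
Yield = 62.18%


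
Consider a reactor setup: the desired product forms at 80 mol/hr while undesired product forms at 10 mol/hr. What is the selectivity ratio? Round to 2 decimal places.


S = desired product rate / undesired product rate
S = 80 / 10
S = 8.00


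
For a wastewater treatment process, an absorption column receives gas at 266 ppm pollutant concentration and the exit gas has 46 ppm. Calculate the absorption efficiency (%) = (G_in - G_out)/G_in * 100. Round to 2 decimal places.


Efficiency = (G_in - G_out) / G_in * 100%
Efficiency = (266 - 46) / 266 * 100
Efficiency = 220 / 266 * 100
Efficiency = 82.71%


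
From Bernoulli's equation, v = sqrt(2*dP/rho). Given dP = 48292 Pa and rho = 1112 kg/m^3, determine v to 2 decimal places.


v = sqrt(2*dP/rho)
v = sqrt(2*48292/1112)
v = sqrt(86.856115)
v = 9.32 m/s


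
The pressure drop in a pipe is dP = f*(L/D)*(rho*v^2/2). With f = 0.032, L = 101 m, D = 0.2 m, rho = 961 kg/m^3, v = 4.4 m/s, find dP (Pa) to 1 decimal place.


dP = f * (L/D) * (rho*v^2/2)
dP = 0.032 * (101/0.2) * (961*4.4^2/2)
L/D = 505.0
rho*v^2/2 = 961*19.36/2 = 9302.48
dP = 0.032 * 505.0 * 9302.48
dP = 150328.1 Pa


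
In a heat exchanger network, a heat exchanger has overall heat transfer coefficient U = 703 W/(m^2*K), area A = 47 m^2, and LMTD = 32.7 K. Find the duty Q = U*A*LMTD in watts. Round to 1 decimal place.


Q = U * A * LMTD
Q = 703 * 47 * 32.7
Q = 1080440.7 W


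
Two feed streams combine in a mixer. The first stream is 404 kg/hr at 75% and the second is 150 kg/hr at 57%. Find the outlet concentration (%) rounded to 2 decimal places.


Mass balance on solute: F1*x1 + F2*x2 = F3*x3
F3 = F1 + F2 = 404 + 150 = 554 kg/hr
x3 = (F1*x1 + F2*x2)/F3
x3 = (404*0.75 + 150*0.57) / 554
x3 = 70.13%


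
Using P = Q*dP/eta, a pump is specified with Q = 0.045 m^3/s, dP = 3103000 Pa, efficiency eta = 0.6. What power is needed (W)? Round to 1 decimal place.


P = Q * dP / eta
P = 0.045 * 3103000 / 0.6
P = 139635.0 / 0.6
P = 232725.0 W


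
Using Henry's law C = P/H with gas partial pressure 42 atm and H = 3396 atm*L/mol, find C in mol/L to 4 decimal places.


C = P / H
C = 42 / 3396
C = 0.0124 mol/L


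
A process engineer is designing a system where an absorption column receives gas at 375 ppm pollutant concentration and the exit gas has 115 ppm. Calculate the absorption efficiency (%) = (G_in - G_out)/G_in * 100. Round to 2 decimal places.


Efficiency = (G_in - G_out) / G_in * 100%
Efficiency = (375 - 115) / 375 * 100
Efficiency = 260 / 375 * 100
Efficiency = 69.33%


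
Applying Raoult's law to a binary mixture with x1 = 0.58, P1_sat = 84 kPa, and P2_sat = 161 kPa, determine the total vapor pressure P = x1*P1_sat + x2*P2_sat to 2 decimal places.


P = x1*P1_sat + x2*P2_sat
x2 = 1 - x1 = 1 - 0.58 = 0.42
P = 0.58*84 + 0.42*161
P = 48.72 + 67.62
P = 116.34 kPa


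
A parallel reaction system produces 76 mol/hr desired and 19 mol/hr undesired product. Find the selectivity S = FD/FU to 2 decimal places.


S = desired product rate / undesired product rate
S = 76 / 19
S = 4.00


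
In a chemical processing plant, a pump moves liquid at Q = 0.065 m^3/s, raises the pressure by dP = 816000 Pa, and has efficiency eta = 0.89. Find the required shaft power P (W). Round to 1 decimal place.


P = Q * dP / eta
P = 0.065 * 816000 / 0.89
P = 53040.0 / 0.89
P = 59595.5 W


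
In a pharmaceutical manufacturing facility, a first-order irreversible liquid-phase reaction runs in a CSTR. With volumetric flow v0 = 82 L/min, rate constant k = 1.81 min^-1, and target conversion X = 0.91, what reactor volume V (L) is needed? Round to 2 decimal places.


V = v0 * X / (k * (1 - X))
V = 82 * 0.91 / (1.81 * (1 - 0.91))
V = 74.62 / (1.81 * 0.09)
V = 74.62 / 0.1629
V = 458.07 L


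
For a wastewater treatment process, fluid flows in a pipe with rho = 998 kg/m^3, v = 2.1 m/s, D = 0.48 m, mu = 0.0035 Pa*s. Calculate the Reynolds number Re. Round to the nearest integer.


Re = rho * v * D / mu
Re = 998 * 2.1 * 0.48 / 0.0035
Re = 1005.984 / 0.0035
Re = 287424


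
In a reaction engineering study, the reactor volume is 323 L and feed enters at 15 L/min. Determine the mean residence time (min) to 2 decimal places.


tau = V / v0
tau = 323 / 15
tau = 21.53 min


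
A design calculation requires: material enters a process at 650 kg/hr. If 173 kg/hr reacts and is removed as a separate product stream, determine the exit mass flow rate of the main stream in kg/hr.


Steady-state mass balance on the main outlet: F_out = F_in - F_removed
F_out = 650 - 173
F_out = 477 kg/hr


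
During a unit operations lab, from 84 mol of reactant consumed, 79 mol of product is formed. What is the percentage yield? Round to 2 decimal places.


Yield = (moles product / moles consumed) * 100%
Yield = (79 / 84) * 100
Yield = 0.9405 * 100
Yield = 94.05%


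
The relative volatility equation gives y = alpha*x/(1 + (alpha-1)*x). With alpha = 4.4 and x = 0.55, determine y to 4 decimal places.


y = alpha*x / (1 + (alpha-1)*x)
y = 4.4*0.55 / (1 + (4.4-1)*0.55)
y = 2.42 / (1 + 1.87)
y = 2.42 / 2.87
y = 0.8432


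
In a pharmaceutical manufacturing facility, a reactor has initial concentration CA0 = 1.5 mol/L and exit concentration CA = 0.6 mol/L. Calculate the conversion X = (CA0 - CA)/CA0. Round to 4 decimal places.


X = (CA0 - CA) / CA0
X = (1.5 - 0.6) / 1.5
X = 0.9 / 1.5
X = 0.6000


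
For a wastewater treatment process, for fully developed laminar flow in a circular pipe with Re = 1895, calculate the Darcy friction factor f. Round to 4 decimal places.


f = 64 / Re
f = 64 / 1895
f = 0.0338


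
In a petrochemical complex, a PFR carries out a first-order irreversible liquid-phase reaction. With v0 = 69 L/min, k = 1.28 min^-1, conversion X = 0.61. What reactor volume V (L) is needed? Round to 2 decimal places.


V = (v0/k) * ln(1/(1-X))
V = (69/1.28) * ln(1/(1-0.61))
V = 53.90625 * ln(2.564103)
V = 53.90625 * 0.941609
V = 50.76 L


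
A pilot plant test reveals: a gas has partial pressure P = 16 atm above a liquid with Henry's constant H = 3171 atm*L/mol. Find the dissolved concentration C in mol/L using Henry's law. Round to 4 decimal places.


C = P / H
C = 16 / 3171
C = 0.0050 mol/L


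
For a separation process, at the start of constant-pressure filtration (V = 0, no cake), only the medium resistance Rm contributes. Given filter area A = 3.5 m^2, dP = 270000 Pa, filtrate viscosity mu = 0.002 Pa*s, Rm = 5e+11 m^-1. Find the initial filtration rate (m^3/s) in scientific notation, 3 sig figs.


rate = A * dP / (mu * Rm)
rate = 3.5 * 270000 / (0.002 * 5e+11)
rate = 945000.0 / 1.000e+09
rate = 9.45e-04 m^3/s


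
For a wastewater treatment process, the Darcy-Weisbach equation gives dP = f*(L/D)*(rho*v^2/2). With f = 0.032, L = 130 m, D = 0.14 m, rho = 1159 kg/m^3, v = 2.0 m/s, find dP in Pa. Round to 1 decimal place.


dP = f * (L/D) * (rho*v^2/2)
dP = 0.032 * (130/0.14) * (1159*2.0^2/2)
L/D = 928.57142857
rho*v^2/2 = 1159*4.0/2 = 2318.0
dP = 0.032 * 928.57142857 * 2318.0
dP = 68877.7 Pa


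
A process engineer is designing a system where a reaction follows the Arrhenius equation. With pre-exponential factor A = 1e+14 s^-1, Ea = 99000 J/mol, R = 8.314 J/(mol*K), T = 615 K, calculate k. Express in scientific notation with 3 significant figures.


k = A * exp(-Ea/(R*T))
k = 1e+14 * exp(-99000 / (8.314 * 615))
k = 1e+14 * exp(-19.361993)
k = 3.90e+05


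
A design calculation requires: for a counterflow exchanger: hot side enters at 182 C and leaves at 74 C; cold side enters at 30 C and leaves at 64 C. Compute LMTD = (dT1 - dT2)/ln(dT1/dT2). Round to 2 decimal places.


dT1 = Th_in - Tc_out = 182 - 64 = 118
dT2 = Th_out - Tc_in = 74 - 30 = 44
LMTD = (dT1 - dT2) / ln(dT1/dT2)
LMTD = (118 - 44) / ln(118/44)
LMTD = 75.01 K


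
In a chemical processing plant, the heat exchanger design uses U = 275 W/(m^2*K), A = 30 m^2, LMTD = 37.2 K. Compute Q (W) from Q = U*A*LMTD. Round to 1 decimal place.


Q = U * A * LMTD
Q = 275 * 30 * 37.2
Q = 306900.0 W


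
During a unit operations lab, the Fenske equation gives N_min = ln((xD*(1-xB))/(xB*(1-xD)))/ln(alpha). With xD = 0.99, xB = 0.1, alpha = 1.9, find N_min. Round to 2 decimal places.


N_min = ln((xD*(1-xB))/(xB*(1-xD))) / ln(alpha)
Numerator inside ln: 0.891 / 0.001 = 891.0
ln(891.0) = 6.792344
ln(alpha) = ln(1.9) = 0.641854
N_min = 6.792344 / 0.641854 = 10.58


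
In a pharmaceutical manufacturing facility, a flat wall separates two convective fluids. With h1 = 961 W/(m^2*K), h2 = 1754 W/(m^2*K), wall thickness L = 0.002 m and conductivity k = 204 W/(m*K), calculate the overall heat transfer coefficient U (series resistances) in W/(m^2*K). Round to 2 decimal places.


1/U = 1/h1 + L/k + 1/h2
1/U = 1/961 + 0.002/204 + 1/1754
1/U = 0.0010405827 + 9.8039e-06 + 0.0005701254
1/U = 0.001620512
U = 617.09 W/(m^2*K)


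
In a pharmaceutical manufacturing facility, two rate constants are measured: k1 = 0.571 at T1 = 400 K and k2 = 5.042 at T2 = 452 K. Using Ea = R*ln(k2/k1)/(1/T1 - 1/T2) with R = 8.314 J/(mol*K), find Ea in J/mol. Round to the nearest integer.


Ea = R * ln(k2/k1) / (1/T1 - 1/T2)
ln(k2/k1) = ln(5.042/0.571) = 2.1781689
1/T1 - 1/T2 = 1/400 - 1/452 = 0.000287610619
Ea = 8.314 * 2.1781689 / 0.000287610619
Ea = 62965 J/mol


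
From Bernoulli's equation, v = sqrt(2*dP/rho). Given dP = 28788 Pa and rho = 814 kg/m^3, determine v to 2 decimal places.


v = sqrt(2*dP/rho)
v = sqrt(2*28788/814)
v = sqrt(70.732187)
v = 8.41 m/s


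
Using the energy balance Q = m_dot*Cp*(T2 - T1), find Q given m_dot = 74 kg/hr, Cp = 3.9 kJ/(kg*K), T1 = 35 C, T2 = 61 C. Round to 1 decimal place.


Q = m_dot * Cp * (T2 - T1)
Q = 74 * 3.9 * (61 - 35)
Q = 74 * 3.9 * 26
Q = 7503.6 kJ/hr


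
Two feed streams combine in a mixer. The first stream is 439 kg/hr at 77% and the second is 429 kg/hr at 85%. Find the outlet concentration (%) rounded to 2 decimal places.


Mass balance on solute: F1*x1 + F2*x2 = F3*x3
F3 = F1 + F2 = 439 + 429 = 868 kg/hr
x3 = (F1*x1 + F2*x2)/F3
x3 = (439*0.77 + 429*0.85) / 868
x3 = 80.95%


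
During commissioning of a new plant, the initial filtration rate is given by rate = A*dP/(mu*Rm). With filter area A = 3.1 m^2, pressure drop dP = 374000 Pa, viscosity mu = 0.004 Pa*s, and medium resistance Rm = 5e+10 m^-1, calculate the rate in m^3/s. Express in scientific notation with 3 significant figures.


rate = A * dP / (mu * Rm)
rate = 3.1 * 374000 / (0.004 * 5e+10)
rate = 1159400.0 / 2.000e+08
rate = 5.80e-03 m^3/s


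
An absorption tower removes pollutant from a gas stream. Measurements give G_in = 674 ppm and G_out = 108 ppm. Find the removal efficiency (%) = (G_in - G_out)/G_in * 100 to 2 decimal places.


Efficiency = (G_in - G_out) / G_in * 100%
Efficiency = (674 - 108) / 674 * 100
Efficiency = 566 / 674 * 100
Efficiency = 83.98%


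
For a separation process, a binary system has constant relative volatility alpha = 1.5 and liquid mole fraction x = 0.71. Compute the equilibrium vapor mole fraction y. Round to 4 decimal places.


y = alpha*x / (1 + (alpha-1)*x)
y = 1.5*0.71 / (1 + (1.5-1)*0.71)
y = 1.065 / (1 + 0.355)
y = 1.065 / 1.355
y = 0.7860


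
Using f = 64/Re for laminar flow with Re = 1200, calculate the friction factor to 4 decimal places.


f = 64 / Re
f = 64 / 1200
f = 0.0533


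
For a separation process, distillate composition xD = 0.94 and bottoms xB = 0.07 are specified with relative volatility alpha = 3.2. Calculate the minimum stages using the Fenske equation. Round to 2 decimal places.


N_min = ln((xD*(1-xB))/(xB*(1-xD))) / ln(alpha)
Numerator inside ln: 0.8742 / 0.0042 = 208.142857
ln(208.142857) = 5.338225
ln(alpha) = ln(3.2) = 1.163151
N_min = 5.338225 / 1.163151 = 4.59


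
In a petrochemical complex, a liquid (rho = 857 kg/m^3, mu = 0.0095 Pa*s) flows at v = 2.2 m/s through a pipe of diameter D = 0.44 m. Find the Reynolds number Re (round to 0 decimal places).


Re = rho * v * D / mu
Re = 857 * 2.2 * 0.44 / 0.0095
Re = 829.576 / 0.0095
Re = 87324


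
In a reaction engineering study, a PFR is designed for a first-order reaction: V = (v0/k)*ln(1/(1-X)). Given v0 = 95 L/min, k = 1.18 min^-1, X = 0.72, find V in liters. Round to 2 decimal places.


V = (v0/k) * ln(1/(1-X))
V = (95/1.18) * ln(1/(1-0.72))
V = 80.508475 * ln(3.571429)
V = 80.508475 * 1.272966
V = 102.48 L


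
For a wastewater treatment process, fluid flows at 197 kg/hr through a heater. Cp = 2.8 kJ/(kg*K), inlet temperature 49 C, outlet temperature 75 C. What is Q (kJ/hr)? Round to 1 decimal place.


Q = m_dot * Cp * (T2 - T1)
Q = 197 * 2.8 * (75 - 49)
Q = 197 * 2.8 * 26
Q = 14341.6 kJ/hr


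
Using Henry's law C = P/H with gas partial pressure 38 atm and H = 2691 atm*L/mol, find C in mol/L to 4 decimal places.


C = P / H
C = 38 / 2691
C = 0.0141 mol/L


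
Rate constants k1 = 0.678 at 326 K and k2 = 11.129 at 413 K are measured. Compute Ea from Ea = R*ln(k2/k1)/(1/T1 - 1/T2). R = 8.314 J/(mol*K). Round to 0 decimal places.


Ea = R * ln(k2/k1) / (1/T1 - 1/T2)
ln(k2/k1) = ln(11.129/0.678) = 2.7981623
1/T1 - 1/T2 = 1/326 - 1/413 = 0.000646177157
Ea = 8.314 * 2.7981623 / 0.000646177157
Ea = 36002 J/mol


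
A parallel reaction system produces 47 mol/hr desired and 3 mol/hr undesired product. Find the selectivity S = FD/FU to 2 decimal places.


S = desired product rate / undesired product rate
S = 47 / 3
S = 15.67


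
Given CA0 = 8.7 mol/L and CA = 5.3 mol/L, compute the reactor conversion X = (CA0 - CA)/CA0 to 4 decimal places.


X = (CA0 - CA) / CA0
X = (8.7 - 5.3) / 8.7
X = 3.4 / 8.7
X = 0.3908


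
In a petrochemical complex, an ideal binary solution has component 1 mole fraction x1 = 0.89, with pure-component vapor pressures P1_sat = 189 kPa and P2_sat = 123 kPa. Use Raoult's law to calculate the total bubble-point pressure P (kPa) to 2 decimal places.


P = x1*P1_sat + x2*P2_sat
x2 = 1 - x1 = 1 - 0.89 = 0.11
P = 0.89*189 + 0.11*123
P = 168.21 + 13.53
P = 181.74 kPa


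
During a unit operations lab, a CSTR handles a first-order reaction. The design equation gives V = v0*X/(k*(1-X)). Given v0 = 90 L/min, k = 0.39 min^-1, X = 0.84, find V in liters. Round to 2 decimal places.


V = v0 * X / (k * (1 - X))
V = 90 * 0.84 / (0.39 * (1 - 0.84))
V = 75.6 / (0.39 * 0.16)
V = 75.6 / 0.0624
V = 1211.54 L


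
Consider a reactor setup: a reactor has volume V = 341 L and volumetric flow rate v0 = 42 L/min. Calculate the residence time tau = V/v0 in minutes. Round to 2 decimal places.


tau = V / v0
tau = 341 / 42
tau = 8.12 min


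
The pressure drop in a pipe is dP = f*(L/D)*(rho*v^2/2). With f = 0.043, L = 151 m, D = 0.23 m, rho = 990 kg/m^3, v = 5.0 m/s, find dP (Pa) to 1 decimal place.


dP = f * (L/D) * (rho*v^2/2)
dP = 0.043 * (151/0.23) * (990*5.0^2/2)
L/D = 656.52173913
rho*v^2/2 = 990*25.0/2 = 12375.0
dP = 0.043 * 656.52173913 * 12375.0
dP = 349351.6 Pa


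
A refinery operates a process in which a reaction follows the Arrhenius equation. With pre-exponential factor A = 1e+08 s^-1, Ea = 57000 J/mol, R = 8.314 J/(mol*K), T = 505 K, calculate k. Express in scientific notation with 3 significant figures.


k = A * exp(-Ea/(R*T))
k = 1e+08 * exp(-57000 / (8.314 * 505))
k = 1e+08 * exp(-13.576051)
k = 1.27e+02


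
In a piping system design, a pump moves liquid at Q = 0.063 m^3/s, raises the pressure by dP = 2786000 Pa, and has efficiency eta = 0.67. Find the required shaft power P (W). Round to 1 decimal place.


P = Q * dP / eta
P = 0.063 * 2786000 / 0.67
P = 175518.0 / 0.67
P = 261967.2 W


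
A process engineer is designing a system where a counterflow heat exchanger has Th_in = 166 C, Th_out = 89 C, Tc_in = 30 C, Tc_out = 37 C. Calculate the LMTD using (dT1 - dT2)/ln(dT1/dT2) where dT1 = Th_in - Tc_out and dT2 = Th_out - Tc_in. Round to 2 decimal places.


dT1 = Th_in - Tc_out = 166 - 37 = 129
dT2 = Th_out - Tc_in = 89 - 30 = 59
LMTD = (dT1 - dT2) / ln(dT1/dT2)
LMTD = (129 - 59) / ln(129/59)
LMTD = 89.48 K


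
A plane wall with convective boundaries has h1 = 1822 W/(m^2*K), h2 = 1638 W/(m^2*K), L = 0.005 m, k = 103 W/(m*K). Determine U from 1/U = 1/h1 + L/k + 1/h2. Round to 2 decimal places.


1/U = 1/h1 + L/k + 1/h2
1/U = 1/1822 + 0.005/103 + 1/1638
1/U = 0.0005488474 + 4.85437e-05 + 0.0006105006
1/U = 0.0012078917
U = 827.89 W/(m^2*K)


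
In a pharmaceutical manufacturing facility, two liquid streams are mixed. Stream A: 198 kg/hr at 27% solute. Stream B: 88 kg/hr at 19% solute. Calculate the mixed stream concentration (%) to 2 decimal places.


Mass balance on solute: F1*x1 + F2*x2 = F3*x3
F3 = F1 + F2 = 198 + 88 = 286 kg/hr
x3 = (F1*x1 + F2*x2)/F3
x3 = (198*0.27 + 88*0.19) / 286
x3 = 24.54%


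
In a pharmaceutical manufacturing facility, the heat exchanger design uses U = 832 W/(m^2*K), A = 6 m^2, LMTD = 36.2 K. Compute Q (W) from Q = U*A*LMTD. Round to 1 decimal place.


Q = U * A * LMTD
Q = 832 * 6 * 36.2
Q = 180710.4 W


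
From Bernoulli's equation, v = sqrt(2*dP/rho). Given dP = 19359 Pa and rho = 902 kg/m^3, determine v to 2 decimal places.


v = sqrt(2*dP/rho)
v = sqrt(2*19359/902)
v = sqrt(42.924612)
v = 6.55 m/s


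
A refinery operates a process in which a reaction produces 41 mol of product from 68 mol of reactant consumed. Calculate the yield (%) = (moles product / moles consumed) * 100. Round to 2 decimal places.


Yield = (moles product / moles consumed) * 100%
Yield = (41 / 68) * 100
Yield = 0.6029 * 100
Yield = 60.29%


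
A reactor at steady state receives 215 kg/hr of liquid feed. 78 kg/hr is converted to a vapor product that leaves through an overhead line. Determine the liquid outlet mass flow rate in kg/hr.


Steady-state mass balance on the main outlet: F_out = F_in - F_removed
F_out = 215 - 78
F_out = 137 kg/hr


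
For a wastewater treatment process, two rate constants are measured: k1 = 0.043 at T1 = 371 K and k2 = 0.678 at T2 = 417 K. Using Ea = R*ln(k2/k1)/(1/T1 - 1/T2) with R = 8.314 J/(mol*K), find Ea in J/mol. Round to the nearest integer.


Ea = R * ln(k2/k1) / (1/T1 - 1/T2)
ln(k2/k1) = ln(0.678/0.043) = 2.7579472
1/T1 - 1/T2 = 1/371 - 1/417 = 0.000297336255
Ea = 8.314 * 2.7579472 / 0.000297336255
Ea = 77117 J/mol


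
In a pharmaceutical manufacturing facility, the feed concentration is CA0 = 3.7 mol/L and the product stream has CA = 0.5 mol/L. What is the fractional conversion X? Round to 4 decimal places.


X = (CA0 - CA) / CA0
X = (3.7 - 0.5) / 3.7
X = 3.2 / 3.7
X = 0.8649


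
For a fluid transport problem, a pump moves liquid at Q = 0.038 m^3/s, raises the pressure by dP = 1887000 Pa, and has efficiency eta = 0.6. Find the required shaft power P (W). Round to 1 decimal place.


P = Q * dP / eta
P = 0.038 * 1887000 / 0.6
P = 71706.0 / 0.6
P = 119510.0 W


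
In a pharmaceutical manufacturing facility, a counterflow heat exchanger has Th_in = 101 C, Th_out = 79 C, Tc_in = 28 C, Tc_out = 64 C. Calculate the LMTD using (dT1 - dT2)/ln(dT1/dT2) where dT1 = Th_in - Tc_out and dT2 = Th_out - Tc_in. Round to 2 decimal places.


dT1 = Th_in - Tc_out = 101 - 64 = 37
dT2 = Th_out - Tc_in = 79 - 28 = 51
LMTD = (dT1 - dT2) / ln(dT1/dT2)
LMTD = (37 - 51) / ln(37/51)
LMTD = 43.63 K


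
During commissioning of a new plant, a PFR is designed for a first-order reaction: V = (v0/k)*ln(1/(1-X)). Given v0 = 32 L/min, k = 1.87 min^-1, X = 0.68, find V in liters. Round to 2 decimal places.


V = (v0/k) * ln(1/(1-X))
V = (32/1.87) * ln(1/(1-0.68))
V = 17.112299 * ln(3.125)
V = 17.112299 * 1.139434
V = 19.50 L


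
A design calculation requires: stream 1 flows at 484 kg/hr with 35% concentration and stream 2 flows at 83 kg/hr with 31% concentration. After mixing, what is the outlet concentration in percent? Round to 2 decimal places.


Mass balance on solute: F1*x1 + F2*x2 = F3*x3
F3 = F1 + F2 = 484 + 83 = 567 kg/hr
x3 = (F1*x1 + F2*x2)/F3
x3 = (484*0.35 + 83*0.31) / 567
x3 = 34.41%


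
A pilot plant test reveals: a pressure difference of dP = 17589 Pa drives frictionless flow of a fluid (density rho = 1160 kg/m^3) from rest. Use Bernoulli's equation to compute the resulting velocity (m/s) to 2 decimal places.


v = sqrt(2*dP/rho)
v = sqrt(2*17589/1160)
v = sqrt(30.325862)
v = 5.51 m/s


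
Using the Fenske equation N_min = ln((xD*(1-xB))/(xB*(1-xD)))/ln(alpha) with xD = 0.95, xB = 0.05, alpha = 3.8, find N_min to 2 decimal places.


N_min = ln((xD*(1-xB))/(xB*(1-xD))) / ln(alpha)
Numerator inside ln: 0.9025 / 0.0025 = 361.0
ln(361.0) = 5.888878
ln(alpha) = ln(3.8) = 1.335001
N_min = 5.888878 / 1.335001 = 4.41


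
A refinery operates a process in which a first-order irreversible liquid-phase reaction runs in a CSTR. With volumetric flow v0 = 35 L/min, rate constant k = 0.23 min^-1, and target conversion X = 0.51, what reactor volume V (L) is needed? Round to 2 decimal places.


V = v0 * X / (k * (1 - X))
V = 35 * 0.51 / (0.23 * (1 - 0.51))
V = 17.85 / (0.23 * 0.49)
V = 17.85 / 0.1127
V = 158.39 L


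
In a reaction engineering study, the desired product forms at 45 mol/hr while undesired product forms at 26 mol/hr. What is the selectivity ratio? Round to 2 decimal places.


S = desired product rate / undesired product rate
S = 45 / 26
S = 1.73


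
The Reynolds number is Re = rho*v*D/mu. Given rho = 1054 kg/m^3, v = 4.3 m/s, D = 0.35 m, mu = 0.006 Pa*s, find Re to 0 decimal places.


Re = rho * v * D / mu
Re = 1054 * 4.3 * 0.35 / 0.006
Re = 1586.27 / 0.006
Re = 264378


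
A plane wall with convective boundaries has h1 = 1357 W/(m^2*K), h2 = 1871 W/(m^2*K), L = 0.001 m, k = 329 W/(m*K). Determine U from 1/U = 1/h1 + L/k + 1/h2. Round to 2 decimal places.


1/U = 1/h1 + L/k + 1/h2
1/U = 1/1357 + 0.001/329 + 1/1871
1/U = 0.0007369197 + 3.0395e-06 + 0.0005344735
1/U = 0.0012744327
U = 784.66 W/(m^2*K)


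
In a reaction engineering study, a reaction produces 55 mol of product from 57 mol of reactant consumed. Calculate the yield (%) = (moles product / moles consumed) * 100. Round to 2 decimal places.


Yield = (moles product / moles consumed) * 100%
Yield = (55 / 57) * 100
Yield = 0.9649 * 100
Yield = 96.49%


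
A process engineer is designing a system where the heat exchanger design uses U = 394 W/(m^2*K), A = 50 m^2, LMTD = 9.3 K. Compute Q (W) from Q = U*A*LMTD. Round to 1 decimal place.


Q = U * A * LMTD
Q = 394 * 50 * 9.3
Q = 183210.0 W


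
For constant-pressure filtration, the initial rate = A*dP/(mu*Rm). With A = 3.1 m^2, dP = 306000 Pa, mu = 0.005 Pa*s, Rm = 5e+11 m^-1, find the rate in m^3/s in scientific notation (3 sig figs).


rate = A * dP / (mu * Rm)
rate = 3.1 * 306000 / (0.005 * 5e+11)
rate = 948600.0 / 2.500e+09
rate = 3.79e-04 m^3/s


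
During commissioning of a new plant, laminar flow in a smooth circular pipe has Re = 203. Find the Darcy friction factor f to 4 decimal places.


f = 64 / Re
f = 64 / 203
f = 0.3153


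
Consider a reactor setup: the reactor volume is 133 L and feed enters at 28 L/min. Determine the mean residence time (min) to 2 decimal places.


tau = V / v0
tau = 133 / 28
tau = 4.75 min


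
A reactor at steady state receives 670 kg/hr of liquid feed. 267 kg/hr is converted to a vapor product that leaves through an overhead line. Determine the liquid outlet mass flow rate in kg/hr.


Steady-state mass balance on the main outlet: F_out = F_in - F_removed
F_out = 670 - 267
F_out = 403 kg/hr


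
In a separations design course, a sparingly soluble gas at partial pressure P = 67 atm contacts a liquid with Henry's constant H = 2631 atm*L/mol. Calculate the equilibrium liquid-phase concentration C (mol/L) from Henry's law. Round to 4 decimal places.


C = P / H
C = 67 / 2631
C = 0.0255 mol/L


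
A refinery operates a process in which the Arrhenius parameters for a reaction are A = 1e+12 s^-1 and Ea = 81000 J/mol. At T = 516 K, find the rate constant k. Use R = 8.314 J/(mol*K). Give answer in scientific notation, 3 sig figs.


k = A * exp(-Ea/(R*T))
k = 1e+12 * exp(-81000 / (8.314 * 516))
k = 1e+12 * exp(-18.881013)
k = 6.31e+03


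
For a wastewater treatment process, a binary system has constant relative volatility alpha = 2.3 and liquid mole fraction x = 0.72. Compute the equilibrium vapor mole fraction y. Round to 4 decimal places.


y = alpha*x / (1 + (alpha-1)*x)
y = 2.3*0.72 / (1 + (2.3-1)*0.72)
y = 1.656 / (1 + 0.936)
y = 1.656 / 1.936
y = 0.8554


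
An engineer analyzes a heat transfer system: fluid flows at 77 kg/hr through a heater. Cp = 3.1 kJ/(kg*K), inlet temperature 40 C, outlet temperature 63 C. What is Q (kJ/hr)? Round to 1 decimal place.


Q = m_dot * Cp * (T2 - T1)
Q = 77 * 3.1 * (63 - 40)
Q = 77 * 3.1 * 23
Q = 5490.1 kJ/hr


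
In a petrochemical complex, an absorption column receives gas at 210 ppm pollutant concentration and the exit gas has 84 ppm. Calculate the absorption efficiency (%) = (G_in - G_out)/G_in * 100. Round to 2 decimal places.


Efficiency = (G_in - G_out) / G_in * 100%
Efficiency = (210 - 84) / 210 * 100
Efficiency = 126 / 210 * 100
Efficiency = 60.00%


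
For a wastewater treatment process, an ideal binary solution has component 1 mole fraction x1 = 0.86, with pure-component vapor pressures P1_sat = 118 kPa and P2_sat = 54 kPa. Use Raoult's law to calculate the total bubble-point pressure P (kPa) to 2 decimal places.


P = x1*P1_sat + x2*P2_sat
x2 = 1 - x1 = 1 - 0.86 = 0.14
P = 0.86*118 + 0.14*54
P = 101.48 + 7.56
P = 109.04 kPa


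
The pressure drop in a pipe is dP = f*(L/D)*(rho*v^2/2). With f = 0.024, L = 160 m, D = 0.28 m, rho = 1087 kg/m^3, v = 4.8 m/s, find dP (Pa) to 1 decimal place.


dP = f * (L/D) * (rho*v^2/2)
dP = 0.024 * (160/0.28) * (1087*4.8^2/2)
L/D = 571.42857143
rho*v^2/2 = 1087*23.04/2 = 12522.24
dP = 0.024 * 571.42857143 * 12522.24
dP = 171733.6 Pa


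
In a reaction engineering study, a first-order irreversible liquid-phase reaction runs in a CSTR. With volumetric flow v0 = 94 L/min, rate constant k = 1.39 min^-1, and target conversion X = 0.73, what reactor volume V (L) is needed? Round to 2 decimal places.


V = v0 * X / (k * (1 - X))
V = 94 * 0.73 / (1.39 * (1 - 0.73))
V = 68.62 / (1.39 * 0.27)
V = 68.62 / 0.3753
V = 182.84 L


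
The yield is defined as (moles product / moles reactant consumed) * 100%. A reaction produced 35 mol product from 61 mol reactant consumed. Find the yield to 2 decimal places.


Yield = (moles product / moles consumed) * 100%
Yield = (35 / 61) * 100
Yield = 0.5738 * 100
Yield = 57.38%


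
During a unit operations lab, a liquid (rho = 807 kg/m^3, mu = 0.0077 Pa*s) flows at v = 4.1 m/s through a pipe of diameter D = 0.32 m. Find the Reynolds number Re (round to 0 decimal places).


Re = rho * v * D / mu
Re = 807 * 4.1 * 0.32 / 0.0077
Re = 1058.784 / 0.0077
Re = 137504


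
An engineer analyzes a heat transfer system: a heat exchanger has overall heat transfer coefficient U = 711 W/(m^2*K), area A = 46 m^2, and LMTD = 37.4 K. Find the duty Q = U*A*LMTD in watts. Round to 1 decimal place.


Q = U * A * LMTD
Q = 711 * 46 * 37.4
Q = 1223204.4 W


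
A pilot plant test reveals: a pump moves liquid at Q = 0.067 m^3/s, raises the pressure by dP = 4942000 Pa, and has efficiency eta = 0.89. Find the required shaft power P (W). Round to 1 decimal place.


P = Q * dP / eta
P = 0.067 * 4942000 / 0.89
P = 331114.0 / 0.89
P = 372038.2 W


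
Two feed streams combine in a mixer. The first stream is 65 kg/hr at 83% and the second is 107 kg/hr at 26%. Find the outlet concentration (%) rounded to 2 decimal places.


Mass balance on solute: F1*x1 + F2*x2 = F3*x3
F3 = F1 + F2 = 65 + 107 = 172 kg/hr
x3 = (F1*x1 + F2*x2)/F3
x3 = (65*0.83 + 107*0.26) / 172
x3 = 47.54%


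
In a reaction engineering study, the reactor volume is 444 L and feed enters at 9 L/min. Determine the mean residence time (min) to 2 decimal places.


tau = V / v0
tau = 444 / 9
tau = 49.33 min


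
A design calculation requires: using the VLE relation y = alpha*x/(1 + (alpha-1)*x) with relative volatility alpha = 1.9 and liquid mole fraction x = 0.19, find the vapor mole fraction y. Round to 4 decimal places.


y = alpha*x / (1 + (alpha-1)*x)
y = 1.9*0.19 / (1 + (1.9-1)*0.19)
y = 0.361 / (1 + 0.171)
y = 0.361 / 1.171
y = 0.3083


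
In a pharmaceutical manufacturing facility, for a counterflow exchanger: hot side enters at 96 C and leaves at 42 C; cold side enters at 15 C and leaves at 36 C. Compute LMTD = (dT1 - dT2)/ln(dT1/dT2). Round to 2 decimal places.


dT1 = Th_in - Tc_out = 96 - 36 = 60
dT2 = Th_out - Tc_in = 42 - 15 = 27
LMTD = (dT1 - dT2) / ln(dT1/dT2)
LMTD = (60 - 27) / ln(60/27)
LMTD = 41.33 K


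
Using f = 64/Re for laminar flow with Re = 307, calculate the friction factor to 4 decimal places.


f = 64 / Re
f = 64 / 307
f = 0.2085


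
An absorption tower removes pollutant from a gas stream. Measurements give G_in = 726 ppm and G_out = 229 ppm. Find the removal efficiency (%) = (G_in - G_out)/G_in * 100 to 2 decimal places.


Efficiency = (G_in - G_out) / G_in * 100%
Efficiency = (726 - 229) / 726 * 100
Efficiency = 497 / 726 * 100
Efficiency = 68.46%


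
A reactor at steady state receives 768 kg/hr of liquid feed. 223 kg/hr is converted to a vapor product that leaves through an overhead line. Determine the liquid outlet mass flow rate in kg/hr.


Steady-state mass balance on the main outlet: F_out = F_in - F_removed
F_out = 768 - 223
F_out = 545 kg/hr


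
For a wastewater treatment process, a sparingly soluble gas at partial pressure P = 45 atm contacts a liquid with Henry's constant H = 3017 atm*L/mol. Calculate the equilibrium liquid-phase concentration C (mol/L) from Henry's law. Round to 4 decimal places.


C = P / H
C = 45 / 3017
C = 0.0149 mol/L


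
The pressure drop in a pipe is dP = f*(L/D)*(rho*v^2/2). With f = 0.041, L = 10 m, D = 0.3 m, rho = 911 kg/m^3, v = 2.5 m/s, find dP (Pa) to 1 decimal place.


dP = f * (L/D) * (rho*v^2/2)
dP = 0.041 * (10/0.3) * (911*2.5^2/2)
L/D = 33.33333333
rho*v^2/2 = 911*6.25/2 = 2846.875
dP = 0.041 * 33.33333333 * 2846.875
dP = 3890.7 Pa


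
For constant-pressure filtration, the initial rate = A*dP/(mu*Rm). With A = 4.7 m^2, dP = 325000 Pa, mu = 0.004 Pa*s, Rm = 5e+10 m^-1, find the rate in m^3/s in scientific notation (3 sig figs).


rate = A * dP / (mu * Rm)
rate = 4.7 * 325000 / (0.004 * 5e+10)
rate = 1527500.0 / 2.000e+08
rate = 7.64e-03 m^3/s


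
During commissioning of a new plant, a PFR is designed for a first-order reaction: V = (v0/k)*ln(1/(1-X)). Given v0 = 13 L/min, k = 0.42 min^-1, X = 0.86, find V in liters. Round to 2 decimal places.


V = (v0/k) * ln(1/(1-X))
V = (13/0.42) * ln(1/(1-0.86))
V = 30.952381 * ln(7.142857)
V = 30.952381 * 1.966113
V = 60.86 L


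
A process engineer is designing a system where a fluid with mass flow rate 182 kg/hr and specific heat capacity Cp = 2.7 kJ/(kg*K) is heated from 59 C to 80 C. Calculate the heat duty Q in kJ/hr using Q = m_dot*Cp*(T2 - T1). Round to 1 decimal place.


Q = m_dot * Cp * (T2 - T1)
Q = 182 * 2.7 * (80 - 59)
Q = 182 * 2.7 * 21
Q = 10319.4 kJ/hr


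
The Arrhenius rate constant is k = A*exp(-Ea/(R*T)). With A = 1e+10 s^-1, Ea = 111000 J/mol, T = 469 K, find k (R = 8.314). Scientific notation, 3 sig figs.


k = A * exp(-Ea/(R*T))
k = 1e+10 * exp(-111000 / (8.314 * 469))
k = 1e+10 * exp(-28.466896)
k = 4.33e-03
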